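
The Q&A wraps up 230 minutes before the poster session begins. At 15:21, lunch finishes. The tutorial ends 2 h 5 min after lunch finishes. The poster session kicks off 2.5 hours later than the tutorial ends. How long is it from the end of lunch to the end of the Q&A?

The tutorial ends at 15:21 + 125 min = 17:26.
The poster session starts at 17:26 + 150 min = 19:56.
The Q&A ends at 19:56 − 230 min = 16:06.
From 15:21 to 16:06 is 45 minutes.

45 minutes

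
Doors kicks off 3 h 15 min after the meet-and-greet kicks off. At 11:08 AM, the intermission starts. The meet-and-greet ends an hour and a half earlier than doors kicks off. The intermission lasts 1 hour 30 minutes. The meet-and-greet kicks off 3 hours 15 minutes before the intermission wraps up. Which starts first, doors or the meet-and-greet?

the meet-and-greet

The intermission ends at 11:08 AM + 90 min = 12:38 PM.
The meet-and-greet starts at 12:38 PM − 195 min = 9:23 AM.
Doors starts at 9:23 AM + 195 min = 12:38 PM.
Doors starts at 12:38 PM and the meet-and-greet starts at 9:23 AM, so the meet-and-greet is first.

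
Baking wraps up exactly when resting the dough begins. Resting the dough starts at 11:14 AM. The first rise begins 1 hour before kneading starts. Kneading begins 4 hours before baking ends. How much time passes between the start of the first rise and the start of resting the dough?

Baking ends at 11:14 AM.
Kneading starts at 11:14 AM − 240 min = 7:14 AM.
The first rise starts at 7:14 AM − 60 min = 6:14 AM.
From 6:14 AM to 11:14 AM is 300 minutes.

300 minutes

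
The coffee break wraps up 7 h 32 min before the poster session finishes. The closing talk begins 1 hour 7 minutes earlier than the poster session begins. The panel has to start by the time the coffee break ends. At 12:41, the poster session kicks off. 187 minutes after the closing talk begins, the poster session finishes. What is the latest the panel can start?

07:09

The closing talk starts at 12:41 − 67 min = 11:34.
The poster session ends at 11:34 + 187 min = 14:41.
The coffee break ends at 14:41 − 452 min = 07:09.
The panel is bounded by the coffee break, so the latest it can start is 07:09.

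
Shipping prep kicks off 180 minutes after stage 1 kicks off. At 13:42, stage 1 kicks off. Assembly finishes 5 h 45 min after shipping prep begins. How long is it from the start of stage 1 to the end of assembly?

Shipping prep starts at 13:42 + 180 min = 16:42.
Assembly ends at 16:42 + 345 min = 22:27.
From 13:42 to 22:27 is 8 h 45 min.

8 h 45 min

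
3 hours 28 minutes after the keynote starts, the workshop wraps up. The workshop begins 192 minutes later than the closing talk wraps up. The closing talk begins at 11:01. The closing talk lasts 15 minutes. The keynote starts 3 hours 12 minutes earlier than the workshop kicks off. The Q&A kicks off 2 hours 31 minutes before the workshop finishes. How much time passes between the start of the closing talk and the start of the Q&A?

1 h 12 min

The closing talk ends at 11:01 + 15 min = 11:16.
The workshop starts at 11:16 + 192 min = 14:28.
The keynote starts at 14:28 − 192 min = 11:16.
The workshop ends at 11:16 + 208 min = 14:44.
The Q&A starts at 14:44 − 151 min = 12:13.
From 11:01 to 12:13 is 1 h 12 min.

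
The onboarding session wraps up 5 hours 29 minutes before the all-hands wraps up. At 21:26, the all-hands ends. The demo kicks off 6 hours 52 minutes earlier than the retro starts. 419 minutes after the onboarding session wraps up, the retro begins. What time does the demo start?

The onboarding session ends at 21:26 − 329 min = 15:57.
The retro starts at 15:57 + 419 min = 22:56.
The demo starts at 22:56 − 412 min = 16:04.

16:04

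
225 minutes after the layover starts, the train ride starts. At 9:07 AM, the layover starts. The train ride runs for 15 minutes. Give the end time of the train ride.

The train ride starts at 9:07 AM + 225 min = 12:52 PM.
The train ride ends at 12:52 PM + 15 min = 1:07 PM.

1:07 PM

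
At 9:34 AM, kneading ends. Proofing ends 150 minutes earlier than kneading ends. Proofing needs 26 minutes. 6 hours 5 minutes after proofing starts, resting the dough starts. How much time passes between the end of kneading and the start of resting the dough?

3 h 9 min

Proofing ends at 9:34 AM − 150 min = 7:04 AM.
Proofing starts at 7:04 AM − 26 min = 6:38 AM.
Resting the dough starts at 6:38 AM + 365 min = 12:43 PM.
From 9:34 AM to 12:43 PM is 3 h 9 min.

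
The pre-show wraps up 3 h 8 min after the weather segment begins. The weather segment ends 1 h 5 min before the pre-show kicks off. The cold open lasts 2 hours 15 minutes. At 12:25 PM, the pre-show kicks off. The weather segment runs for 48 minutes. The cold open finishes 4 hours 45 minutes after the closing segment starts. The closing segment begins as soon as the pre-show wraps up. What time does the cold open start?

The weather segment ends at 12:25 PM − 65 min = 11:20 AM.
The weather segment starts at 11:20 AM − 48 min = 10:32 AM.
The pre-show ends at 10:32 AM + 188 min = 1:40 PM.
So the closing segment starts at 1:40 PM.
The cold open ends at 1:40 PM + 285 min = 6:25 PM.
The cold open starts at 6:25 PM − 135 min = 4:10 PM.

4:10 PM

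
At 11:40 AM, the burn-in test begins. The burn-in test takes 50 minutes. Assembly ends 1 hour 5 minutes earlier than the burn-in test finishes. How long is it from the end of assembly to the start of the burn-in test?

15 minutes

The burn-in test ends at 11:40 AM + 50 min = 12:30 PM.
Assembly ends at 12:30 PM − 65 min = 11:25 AM.
From 11:25 AM to 11:40 AM is 15 minutes.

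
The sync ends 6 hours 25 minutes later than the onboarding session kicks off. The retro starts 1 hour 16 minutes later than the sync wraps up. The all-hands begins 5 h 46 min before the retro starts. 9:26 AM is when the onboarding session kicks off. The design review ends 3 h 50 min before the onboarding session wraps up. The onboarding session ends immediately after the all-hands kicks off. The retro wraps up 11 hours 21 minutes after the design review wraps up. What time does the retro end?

6:52 PM

The sync ends at 9:26 AM + 385 min = 3:51 PM.
The retro starts at 3:51 PM + 76 min = 5:07 PM.
The all-hands starts at 5:07 PM − 346 min = 11:21 AM.
So the onboarding session ends at 11:21 AM.
The design review ends at 11:21 AM − 230 min = 7:31 AM.
The retro ends at 7:31 AM + 681 min = 6:52 PM.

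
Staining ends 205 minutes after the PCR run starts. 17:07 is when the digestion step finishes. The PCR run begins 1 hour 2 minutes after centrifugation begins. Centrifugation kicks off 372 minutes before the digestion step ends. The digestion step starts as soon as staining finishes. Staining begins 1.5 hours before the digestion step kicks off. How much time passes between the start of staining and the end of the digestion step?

3 h 15 min

Centrifugation starts at 17:07 − 372 min = 10:55.
The PCR run starts at 10:55 + 62 min = 11:57.
Staining ends at 11:57 + 205 min = 15:22.
So the digestion step starts at 15:22.
Staining starts at 15:22 − 90 min = 13:52.
From 13:52 to 17:07 is 3 h 15 min.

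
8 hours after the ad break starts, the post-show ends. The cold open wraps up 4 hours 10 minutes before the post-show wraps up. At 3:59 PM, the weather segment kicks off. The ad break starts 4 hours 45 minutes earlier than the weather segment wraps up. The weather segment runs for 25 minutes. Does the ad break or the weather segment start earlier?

the ad break

The weather segment ends at 3:59 PM + 25 min = 4:24 PM.
The ad break starts at 4:24 PM − 285 min = 11:39 AM.
The ad break starts at 11:39 AM and the weather segment starts at 3:59 PM, so the ad break is first.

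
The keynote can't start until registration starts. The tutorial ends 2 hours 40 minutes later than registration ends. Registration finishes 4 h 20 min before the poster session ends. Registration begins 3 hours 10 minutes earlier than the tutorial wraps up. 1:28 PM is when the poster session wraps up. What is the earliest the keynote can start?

Registration ends at 1:28 PM − 260 min = 9:08 AM.
The tutorial ends at 9:08 AM + 160 min = 11:48 AM.
Registration starts at 11:48 AM − 190 min = 8:38 AM.
The keynote is bounded by registration, so the earliest it can start is 8:38 AM.

8:38 AM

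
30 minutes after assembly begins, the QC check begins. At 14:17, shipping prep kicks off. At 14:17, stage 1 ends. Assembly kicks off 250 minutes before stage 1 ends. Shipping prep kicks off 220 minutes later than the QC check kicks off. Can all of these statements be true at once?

Assembly starts at 14:17 − 250 min = 10:07.
The QC check starts at 10:07 + 30 min = 10:37.
Shipping prep starts at 10:37 + 220 min = 14:17.
That matches the stated 14:17, so the schedule is consistent.

Yes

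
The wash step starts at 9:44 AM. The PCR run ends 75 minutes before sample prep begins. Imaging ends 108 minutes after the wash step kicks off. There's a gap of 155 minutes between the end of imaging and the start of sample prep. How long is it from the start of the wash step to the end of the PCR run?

Imaging ends at 9:44 AM + 108 min = 11:32 AM.
Sample prep starts at 11:32 AM + 155 min = 2:07 PM.
The PCR run ends at 2:07 PM − 75 min = 12:52 PM.
From 9:44 AM to 12:52 PM is 188 minutes.

188 minutes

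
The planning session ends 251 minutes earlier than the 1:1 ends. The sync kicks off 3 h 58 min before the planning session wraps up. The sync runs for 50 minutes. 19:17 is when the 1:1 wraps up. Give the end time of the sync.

11:58

The planning session ends at 19:17 − 251 min = 15:06.
The sync starts at 15:06 − 238 min = 11:08.
The sync ends at 11:08 + 50 min = 11:58.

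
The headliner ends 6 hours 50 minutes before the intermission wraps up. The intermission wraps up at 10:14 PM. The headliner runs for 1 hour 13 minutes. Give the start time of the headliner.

The headliner ends at 10:14 PM − 410 min = 3:24 PM.
The headliner starts at 3:24 PM − 73 min = 2:11 PM.

2:11 PM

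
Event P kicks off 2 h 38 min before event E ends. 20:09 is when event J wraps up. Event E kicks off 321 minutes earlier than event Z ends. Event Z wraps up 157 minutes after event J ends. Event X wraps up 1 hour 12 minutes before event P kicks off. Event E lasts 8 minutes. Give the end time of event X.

Event Z ends at 20:09 + 157 min = 22:46.
Event E starts at 22:46 − 321 min = 17:25.
Event E ends at 17:25 + 8 min = 17:33.
Event P starts at 17:33 − 158 min = 14:55.
Event X ends at 14:55 − 72 min = 13:43.

13:43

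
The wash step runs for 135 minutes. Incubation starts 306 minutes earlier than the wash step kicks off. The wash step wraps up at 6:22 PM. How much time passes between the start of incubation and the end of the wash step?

The wash step starts at 6:22 PM − 135 min = 4:07 PM.
Incubation starts at 4:07 PM − 306 min = 11:01 AM.
From 11:01 AM to 6:22 PM is 7 h 21 min.

7 h 21 min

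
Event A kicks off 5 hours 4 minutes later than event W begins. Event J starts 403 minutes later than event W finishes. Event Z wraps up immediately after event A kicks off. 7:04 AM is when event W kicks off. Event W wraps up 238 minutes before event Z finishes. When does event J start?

Event A starts at 7:04 AM + 304 min = 12:08 PM.
So event Z ends at 12:08 PM.
Event W ends at 12:08 PM − 238 min = 8:10 AM.
Event J starts at 8:10 AM + 403 min = 2:53 PM.

2:53 PM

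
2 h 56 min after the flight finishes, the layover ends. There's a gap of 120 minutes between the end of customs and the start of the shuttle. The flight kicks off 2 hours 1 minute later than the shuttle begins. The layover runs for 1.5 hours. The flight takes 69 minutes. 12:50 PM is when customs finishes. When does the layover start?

7:26 PM

The shuttle starts at 12:50 PM + 120 min = 2:50 PM.
The flight starts at 2:50 PM + 121 min = 4:51 PM.
The flight ends at 4:51 PM + 69 min = 6:00 PM.
The layover ends at 6:00 PM + 176 min = 8:56 PM.
The layover starts at 8:56 PM − 90 min = 7:26 PM.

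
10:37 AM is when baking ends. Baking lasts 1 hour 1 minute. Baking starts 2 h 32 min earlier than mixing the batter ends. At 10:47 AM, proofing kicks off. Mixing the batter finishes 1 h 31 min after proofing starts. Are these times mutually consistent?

No

Mixing the batter ends at 10:47 AM + 91 min = 12:18 PM.
Baking starts at 12:18 PM − 152 min = 9:46 AM.
Baking ends at 9:46 AM + 61 min = 10:47 AM.
But baking is also said to end at 10:37 AM — a 10-minute conflict.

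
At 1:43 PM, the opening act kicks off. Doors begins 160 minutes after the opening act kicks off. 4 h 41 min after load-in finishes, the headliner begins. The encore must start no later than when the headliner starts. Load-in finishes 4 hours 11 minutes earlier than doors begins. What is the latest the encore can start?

4:53 PM

Doors starts at 1:43 PM + 160 min = 4:23 PM.
Load-in ends at 4:23 PM − 251 min = 12:12 PM.
The headliner starts at 12:12 PM + 281 min = 4:53 PM.
The encore is bounded by the headliner, so the latest it can start is 4:53 PM.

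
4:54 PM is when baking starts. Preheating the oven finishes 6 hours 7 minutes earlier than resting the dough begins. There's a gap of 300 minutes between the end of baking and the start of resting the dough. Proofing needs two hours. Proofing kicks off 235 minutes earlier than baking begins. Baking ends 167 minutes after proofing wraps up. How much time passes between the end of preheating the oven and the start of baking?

Proofing starts at 4:54 PM − 235 min = 12:59 PM.
Proofing ends at 12:59 PM + 120 min = 2:59 PM.
Baking ends at 2:59 PM + 167 min = 5:46 PM.
Resting the dough starts at 5:46 PM + 300 min = 10:46 PM.
Preheating the oven ends at 10:46 PM − 367 min = 4:39 PM.
From 4:39 PM to 4:54 PM is 15 minutes.

15 minutes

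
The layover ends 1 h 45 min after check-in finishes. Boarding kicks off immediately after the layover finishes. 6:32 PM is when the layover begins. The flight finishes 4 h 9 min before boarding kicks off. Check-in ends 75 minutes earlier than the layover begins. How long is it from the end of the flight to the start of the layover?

219 minutes

Check-in ends at 6:32 PM − 75 min = 5:17 PM.
The layover ends at 5:17 PM + 105 min = 7:02 PM.
So boarding starts at 7:02 PM.
The flight ends at 7:02 PM − 249 min = 2:53 PM.
From 2:53 PM to 6:32 PM is 219 minutes.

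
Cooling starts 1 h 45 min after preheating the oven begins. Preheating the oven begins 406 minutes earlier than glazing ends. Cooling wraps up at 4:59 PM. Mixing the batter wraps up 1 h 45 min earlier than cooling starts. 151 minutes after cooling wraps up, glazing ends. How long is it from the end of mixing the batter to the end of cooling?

255 minutes

Glazing ends at 4:59 PM + 151 min = 7:30 PM.
Preheating the oven starts at 7:30 PM − 406 min = 12:44 PM.
Cooling starts at 12:44 PM + 105 min = 2:29 PM.
Mixing the batter ends at 2:29 PM − 105 min = 12:44 PM.
From 12:44 PM to 4:59 PM is 255 minutes.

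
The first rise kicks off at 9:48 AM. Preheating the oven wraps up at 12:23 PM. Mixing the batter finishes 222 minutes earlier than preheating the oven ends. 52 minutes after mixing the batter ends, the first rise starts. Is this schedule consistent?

No

Mixing the batter ends at 12:23 PM − 222 min = 8:41 AM.
The first rise starts at 8:41 AM + 52 min = 9:33 AM.
But the first rise is also said to start at 9:48 AM — a 15-minute conflict.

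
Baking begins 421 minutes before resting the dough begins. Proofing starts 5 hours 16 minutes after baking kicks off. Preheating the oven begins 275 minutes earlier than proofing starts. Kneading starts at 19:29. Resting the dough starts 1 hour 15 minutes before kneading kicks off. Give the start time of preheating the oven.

11:54

Resting the dough starts at 19:29 − 75 min = 18:14.
Baking starts at 18:14 − 421 min = 11:13.
Proofing starts at 11:13 + 316 min = 16:29.
Preheating the oven starts at 16:29 − 275 min = 11:54.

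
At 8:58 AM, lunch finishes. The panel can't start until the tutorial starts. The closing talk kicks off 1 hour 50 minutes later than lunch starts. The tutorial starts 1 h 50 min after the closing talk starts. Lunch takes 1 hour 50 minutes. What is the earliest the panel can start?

Lunch starts at 8:58 AM − 110 min = 7:08 AM.
The closing talk starts at 7:08 AM + 110 min = 8:58 AM.
The tutorial starts at 8:58 AM + 110 min = 10:48 AM.
The panel is bounded by the tutorial, so the earliest it can start is 10:48 AM.

10:48 AM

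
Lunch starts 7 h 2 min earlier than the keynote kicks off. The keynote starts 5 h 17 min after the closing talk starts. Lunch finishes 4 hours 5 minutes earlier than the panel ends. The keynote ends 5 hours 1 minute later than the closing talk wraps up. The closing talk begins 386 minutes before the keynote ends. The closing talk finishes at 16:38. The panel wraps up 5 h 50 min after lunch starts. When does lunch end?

15:13

The keynote ends at 16:38 + 301 min = 21:39.
The closing talk starts at 21:39 − 386 min = 15:13.
The keynote starts at 15:13 + 317 min = 20:30.
Lunch starts at 20:30 − 422 min = 13:28.
The panel ends at 13:28 + 350 min = 19:18.
Lunch ends at 19:18 − 245 min = 15:13.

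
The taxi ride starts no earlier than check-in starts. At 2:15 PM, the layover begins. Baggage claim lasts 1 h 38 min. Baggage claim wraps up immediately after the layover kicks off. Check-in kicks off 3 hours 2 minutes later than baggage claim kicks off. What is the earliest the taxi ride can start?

3:39 PM

Baggage claim ends at 2:15 PM.
Baggage claim starts at 2:15 PM − 98 min = 12:37 PM.
Check-in starts at 12:37 PM + 182 min = 3:39 PM.
The taxi ride is bounded by check-in, so the earliest it can start is 3:39 PM.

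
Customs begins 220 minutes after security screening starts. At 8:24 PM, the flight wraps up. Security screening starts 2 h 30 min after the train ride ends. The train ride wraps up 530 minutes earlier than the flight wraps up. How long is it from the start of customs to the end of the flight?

The train ride ends at 8:24 PM − 530 min = 11:34 AM.
Security screening starts at 11:34 AM + 150 min = 2:04 PM.
Customs starts at 2:04 PM + 220 min = 5:44 PM.
From 5:44 PM to 8:24 PM is 2 h 40 min.

2 h 40 min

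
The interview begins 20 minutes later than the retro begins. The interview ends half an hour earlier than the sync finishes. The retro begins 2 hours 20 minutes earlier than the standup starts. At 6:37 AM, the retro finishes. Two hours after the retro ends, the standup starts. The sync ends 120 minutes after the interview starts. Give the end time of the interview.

8:07 AM

The standup starts at 6:37 AM + 120 min = 8:37 AM.
The retro starts at 8:37 AM − 140 min = 6:17 AM.
The interview starts at 6:17 AM + 20 min = 6:37 AM.
The sync ends at 6:37 AM + 120 min = 8:37 AM.
The interview ends at 8:37 AM − 30 min = 8:07 AM.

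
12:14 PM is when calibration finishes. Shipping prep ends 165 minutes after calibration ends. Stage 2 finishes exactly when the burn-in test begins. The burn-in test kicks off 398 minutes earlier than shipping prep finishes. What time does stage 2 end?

8:21 AM

Shipping prep ends at 12:14 PM + 165 min = 2:59 PM.
The burn-in test starts at 2:59 PM − 398 min = 8:21 AM.
So stage 2 ends at 8:21 AM.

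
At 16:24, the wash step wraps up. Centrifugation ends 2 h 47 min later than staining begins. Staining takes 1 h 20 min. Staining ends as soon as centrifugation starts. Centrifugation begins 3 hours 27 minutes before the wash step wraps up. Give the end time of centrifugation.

14:24

Centrifugation starts at 16:24 − 207 min = 12:57.
So staining ends at 12:57.
Staining starts at 12:57 − 80 min = 11:37.
Centrifugation ends at 11:37 + 167 min = 14:24.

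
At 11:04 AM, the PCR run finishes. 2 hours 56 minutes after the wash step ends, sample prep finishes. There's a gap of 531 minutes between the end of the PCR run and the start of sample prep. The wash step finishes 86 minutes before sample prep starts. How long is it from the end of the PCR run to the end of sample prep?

621 minutes

Sample prep starts at 11:04 AM + 531 min = 7:55 PM.
The wash step ends at 7:55 PM − 86 min = 6:29 PM.
Sample prep ends at 6:29 PM + 176 min = 9:25 PM.
From 11:04 AM to 9:25 PM is 621 minutes.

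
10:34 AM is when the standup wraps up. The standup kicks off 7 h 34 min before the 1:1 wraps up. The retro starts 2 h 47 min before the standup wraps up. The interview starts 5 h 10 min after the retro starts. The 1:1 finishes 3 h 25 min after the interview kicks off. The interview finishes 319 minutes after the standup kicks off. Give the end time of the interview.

The retro starts at 10:34 AM − 167 min = 7:47 AM.
The interview starts at 7:47 AM + 310 min = 12:57 PM.
The 1:1 ends at 12:57 PM + 205 min = 4:22 PM.
The standup starts at 4:22 PM − 454 min = 8:48 AM.
The interview ends at 8:48 AM + 319 min = 2:07 PM.

2:07 PM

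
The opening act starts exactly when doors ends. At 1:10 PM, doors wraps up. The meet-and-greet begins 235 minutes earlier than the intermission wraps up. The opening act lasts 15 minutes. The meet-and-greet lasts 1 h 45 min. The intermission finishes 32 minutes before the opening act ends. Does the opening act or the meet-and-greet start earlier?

the meet-and-greet

The opening act starts at 1:10 PM.
The opening act ends at 1:10 PM + 15 min = 1:25 PM.
The intermission ends at 1:25 PM − 32 min = 12:53 PM.
The meet-and-greet starts at 12:53 PM − 235 min = 8:58 AM.
The opening act starts at 1:10 PM and the meet-and-greet starts at 8:58 AM, so the meet-and-greet is first.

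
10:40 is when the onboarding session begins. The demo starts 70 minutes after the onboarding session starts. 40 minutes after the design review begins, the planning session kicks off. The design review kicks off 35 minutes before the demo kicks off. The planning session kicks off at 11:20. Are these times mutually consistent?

The demo starts at 10:40 + 70 min = 11:50.
The design review starts at 11:50 − 35 min = 11:15.
The planning session starts at 11:15 + 40 min = 11:55.
But the planning session is also said to start at 11:20 — a 35-minute conflict.

No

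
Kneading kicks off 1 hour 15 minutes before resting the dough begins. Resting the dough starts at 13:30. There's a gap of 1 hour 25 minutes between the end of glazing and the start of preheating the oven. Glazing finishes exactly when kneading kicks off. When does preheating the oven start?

13:40

Kneading starts at 13:30 − 75 min = 12:15.
So glazing ends at 12:15.
Preheating the oven starts at 12:15 + 85 min = 13:40.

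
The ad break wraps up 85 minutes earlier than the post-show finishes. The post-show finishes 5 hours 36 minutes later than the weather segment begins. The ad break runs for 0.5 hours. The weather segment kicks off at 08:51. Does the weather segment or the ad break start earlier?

The post-show ends at 08:51 + 336 min = 14:27.
The ad break ends at 14:27 − 85 min = 13:02.
The ad break starts at 13:02 − 30 min = 12:32.
The weather segment starts at 08:51 and the ad break starts at 12:32, so the weather segment is first.

the weather segment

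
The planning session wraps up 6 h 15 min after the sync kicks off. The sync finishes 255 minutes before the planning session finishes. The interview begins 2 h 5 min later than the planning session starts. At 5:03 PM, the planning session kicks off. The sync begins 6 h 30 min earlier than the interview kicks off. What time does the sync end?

The interview starts at 5:03 PM + 125 min = 7:08 PM.
The sync starts at 7:08 PM − 390 min = 12:38 PM.
The planning session ends at 12:38 PM + 375 min = 6:53 PM.
The sync ends at 6:53 PM − 255 min = 2:38 PM.

2:38 PM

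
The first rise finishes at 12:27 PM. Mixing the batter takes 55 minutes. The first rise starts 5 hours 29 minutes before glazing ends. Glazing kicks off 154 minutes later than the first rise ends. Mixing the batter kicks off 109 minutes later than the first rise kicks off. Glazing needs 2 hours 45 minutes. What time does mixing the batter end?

3:01 PM

Glazing starts at 12:27 PM + 154 min = 3:01 PM.
Glazing ends at 3:01 PM + 165 min = 5:46 PM.
The first rise starts at 5:46 PM − 329 min = 12:17 PM.
Mixing the batter starts at 12:17 PM + 109 min = 2:06 PM.
Mixing the batter ends at 2:06 PM + 55 min = 3:01 PM.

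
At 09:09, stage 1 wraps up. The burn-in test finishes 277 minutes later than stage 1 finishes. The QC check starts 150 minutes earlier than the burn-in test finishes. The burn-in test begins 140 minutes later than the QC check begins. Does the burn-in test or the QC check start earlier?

the QC check

The burn-in test ends at 09:09 + 277 min = 13:46.
The QC check starts at 13:46 − 150 min = 11:16.
The burn-in test starts at 11:16 + 140 min = 13:36.
The burn-in test starts at 13:36 and the QC check starts at 11:16, so the QC check is first.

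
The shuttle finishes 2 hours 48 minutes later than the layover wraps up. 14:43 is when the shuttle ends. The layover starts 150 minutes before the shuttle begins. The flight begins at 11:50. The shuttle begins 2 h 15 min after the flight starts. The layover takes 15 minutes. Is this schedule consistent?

No

The shuttle starts at 11:50 + 135 min = 14:05.
The layover starts at 14:05 − 150 min = 11:35.
The layover ends at 11:35 + 15 min = 11:50.
The shuttle ends at 11:50 + 168 min = 14:38.
But the shuttle is also said to end at 14:43 — a 5-minute conflict.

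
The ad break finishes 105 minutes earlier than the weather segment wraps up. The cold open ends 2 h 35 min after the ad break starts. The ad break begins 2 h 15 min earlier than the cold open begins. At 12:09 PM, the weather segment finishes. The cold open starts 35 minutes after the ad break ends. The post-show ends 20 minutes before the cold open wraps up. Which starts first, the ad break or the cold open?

The ad break ends at 12:09 PM − 105 min = 10:24 AM.
The cold open starts at 10:24 AM + 35 min = 10:59 AM.
The ad break starts at 10:59 AM − 135 min = 8:44 AM.
The ad break starts at 8:44 AM and the cold open starts at 10:59 AM, so the ad break is first.

the ad break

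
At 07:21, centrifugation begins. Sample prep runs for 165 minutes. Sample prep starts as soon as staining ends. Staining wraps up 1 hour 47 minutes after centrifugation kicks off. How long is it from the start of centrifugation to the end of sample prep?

4 h 32 min

Staining ends at 07:21 + 107 min = 09:08.
So sample prep starts at 09:08.
Sample prep ends at 09:08 + 165 min = 11:53.
From 07:21 to 11:53 is 4 h 32 min.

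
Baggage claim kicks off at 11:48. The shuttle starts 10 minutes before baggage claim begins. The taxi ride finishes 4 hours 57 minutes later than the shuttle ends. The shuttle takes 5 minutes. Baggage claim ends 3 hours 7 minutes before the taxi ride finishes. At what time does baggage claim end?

The shuttle starts at 11:48 − 10 min = 11:38.
The shuttle ends at 11:38 + 5 min = 11:43.
The taxi ride ends at 11:43 + 297 min = 16:40.
Baggage claim ends at 16:40 − 187 min = 13:33.

13:33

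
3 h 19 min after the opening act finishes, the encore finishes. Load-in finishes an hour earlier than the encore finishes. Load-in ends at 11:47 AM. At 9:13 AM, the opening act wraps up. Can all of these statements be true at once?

No

The encore ends at 9:13 AM + 199 min = 12:32 PM.
Load-in ends at 12:32 PM − 60 min = 11:32 AM.
But load-in is also said to end at 11:47 AM — a 15-minute conflict.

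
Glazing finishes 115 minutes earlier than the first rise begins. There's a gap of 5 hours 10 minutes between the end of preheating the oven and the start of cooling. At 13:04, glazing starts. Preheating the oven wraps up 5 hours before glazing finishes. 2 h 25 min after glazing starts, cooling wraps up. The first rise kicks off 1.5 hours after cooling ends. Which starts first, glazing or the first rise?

glazing

Cooling ends at 13:04 + 145 min = 15:29.
The first rise starts at 15:29 + 90 min = 16:59.
Glazing starts at 13:04 and the first rise starts at 16:59, so glazing is first.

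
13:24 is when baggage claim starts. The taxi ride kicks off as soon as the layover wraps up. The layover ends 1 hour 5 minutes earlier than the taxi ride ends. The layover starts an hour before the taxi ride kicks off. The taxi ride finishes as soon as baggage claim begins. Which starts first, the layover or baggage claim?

the layover

The taxi ride ends at 13:24.
The layover ends at 13:24 − 65 min = 12:19.
So the taxi ride starts at 12:19.
The layover starts at 12:19 − 60 min = 11:19.
The layover starts at 11:19 and baggage claim starts at 13:24, so the layover is first.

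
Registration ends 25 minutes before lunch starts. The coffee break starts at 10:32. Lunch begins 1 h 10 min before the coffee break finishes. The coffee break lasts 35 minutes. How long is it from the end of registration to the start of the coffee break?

The coffee break ends at 10:32 + 35 min = 11:07.
Lunch starts at 11:07 − 70 min = 09:57.
Registration ends at 09:57 − 25 min = 09:32.
From 09:32 to 10:32 is 1 hour.

1 hour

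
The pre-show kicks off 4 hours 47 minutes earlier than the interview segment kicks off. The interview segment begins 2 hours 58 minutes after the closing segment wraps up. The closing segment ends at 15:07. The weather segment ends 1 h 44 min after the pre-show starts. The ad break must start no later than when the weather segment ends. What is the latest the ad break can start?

The interview segment starts at 15:07 + 178 min = 18:05.
The pre-show starts at 18:05 − 287 min = 13:18.
The weather segment ends at 13:18 + 104 min = 15:02.
The ad break is bounded by the weather segment, so the latest it can start is 15:02.

15:02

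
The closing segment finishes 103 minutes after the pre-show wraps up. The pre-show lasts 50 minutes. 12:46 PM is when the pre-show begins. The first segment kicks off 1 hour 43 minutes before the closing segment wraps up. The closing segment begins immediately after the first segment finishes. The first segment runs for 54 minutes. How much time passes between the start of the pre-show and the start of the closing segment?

104 minutes

The pre-show ends at 12:46 PM + 50 min = 1:36 PM.
The closing segment ends at 1:36 PM + 103 min = 3:19 PM.
The first segment starts at 3:19 PM − 103 min = 1:36 PM.
The first segment ends at 1:36 PM + 54 min = 2:30 PM.
So the closing segment starts at 2:30 PM.
From 12:46 PM to 2:30 PM is 104 minutes.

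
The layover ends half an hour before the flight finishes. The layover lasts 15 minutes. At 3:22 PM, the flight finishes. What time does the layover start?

2:37 PM

The layover ends at 3:22 PM − 30 min = 2:52 PM.
The layover starts at 2:52 PM − 15 min = 2:37 PM.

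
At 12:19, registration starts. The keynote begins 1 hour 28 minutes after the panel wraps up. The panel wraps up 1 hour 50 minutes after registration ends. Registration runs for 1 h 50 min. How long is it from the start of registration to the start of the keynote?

Registration ends at 12:19 + 110 min = 14:09.
The panel ends at 14:09 + 110 min = 15:59.
The keynote starts at 15:59 + 88 min = 17:27.
From 12:19 to 17:27 is 5 h 8 min.

5 h 8 min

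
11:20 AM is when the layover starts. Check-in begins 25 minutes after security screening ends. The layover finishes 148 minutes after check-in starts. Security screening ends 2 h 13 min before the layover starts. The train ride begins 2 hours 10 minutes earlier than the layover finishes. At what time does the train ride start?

9:50 AM

Security screening ends at 11:20 AM − 133 min = 9:07 AM.
Check-in starts at 9:07 AM + 25 min = 9:32 AM.
The layover ends at 9:32 AM + 148 min = 12:00 PM.
The train ride starts at 12:00 PM − 130 min = 9:50 AM.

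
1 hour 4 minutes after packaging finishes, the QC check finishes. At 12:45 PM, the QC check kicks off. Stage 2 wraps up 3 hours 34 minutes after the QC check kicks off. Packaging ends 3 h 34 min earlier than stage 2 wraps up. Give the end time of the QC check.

1:49 PM

Stage 2 ends at 12:45 PM + 214 min = 4:19 PM.
Packaging ends at 4:19 PM − 214 min = 12:45 PM.
The QC check ends at 12:45 PM + 64 min = 1:49 PM.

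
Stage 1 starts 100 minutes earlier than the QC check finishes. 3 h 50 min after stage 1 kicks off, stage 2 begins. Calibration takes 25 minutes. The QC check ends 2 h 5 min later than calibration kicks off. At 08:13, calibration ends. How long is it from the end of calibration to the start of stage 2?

230 minutes

Calibration starts at 08:13 − 25 min = 07:48.
The QC check ends at 07:48 + 125 min = 09:53.
Stage 1 starts at 09:53 − 100 min = 08:13.
Stage 2 starts at 08:13 + 230 min = 12:03.
From 08:13 to 12:03 is 230 minutes.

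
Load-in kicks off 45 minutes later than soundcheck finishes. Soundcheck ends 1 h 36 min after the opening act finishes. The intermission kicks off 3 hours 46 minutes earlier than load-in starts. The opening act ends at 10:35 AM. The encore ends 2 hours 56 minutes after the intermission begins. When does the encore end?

Soundcheck ends at 10:35 AM + 96 min = 12:11 PM.
Load-in starts at 12:11 PM + 45 min = 12:56 PM.
The intermission starts at 12:56 PM − 226 min = 9:10 AM.
The encore ends at 9:10 AM + 176 min = 12:06 PM.

12:06 PM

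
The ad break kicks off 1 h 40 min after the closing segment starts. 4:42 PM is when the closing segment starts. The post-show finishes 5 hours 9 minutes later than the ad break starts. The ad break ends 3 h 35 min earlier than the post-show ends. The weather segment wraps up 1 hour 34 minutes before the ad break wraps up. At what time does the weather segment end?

The ad break starts at 4:42 PM + 100 min = 6:22 PM.
The post-show ends at 6:22 PM + 309 min = 11:31 PM.
The ad break ends at 11:31 PM − 215 min = 7:56 PM.
The weather segment ends at 7:56 PM − 94 min = 6:22 PM.

6:22 PM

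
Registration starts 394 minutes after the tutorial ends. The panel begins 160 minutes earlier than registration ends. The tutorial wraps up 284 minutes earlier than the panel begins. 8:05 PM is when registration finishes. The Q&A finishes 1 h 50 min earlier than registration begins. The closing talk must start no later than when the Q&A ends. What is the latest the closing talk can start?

The panel starts at 8:05 PM − 160 min = 5:25 PM.
The tutorial ends at 5:25 PM − 284 min = 12:41 PM.
Registration starts at 12:41 PM + 394 min = 7:15 PM.
The Q&A ends at 7:15 PM − 110 min = 5:25 PM.
The closing talk is bounded by the Q&A, so the latest it can start is 5:25 PM.

5:25 PM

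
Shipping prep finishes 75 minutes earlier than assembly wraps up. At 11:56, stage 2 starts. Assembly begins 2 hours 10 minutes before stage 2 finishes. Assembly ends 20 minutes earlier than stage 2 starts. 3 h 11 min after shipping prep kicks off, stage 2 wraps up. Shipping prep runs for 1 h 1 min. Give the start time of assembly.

10:21

Assembly ends at 11:56 − 20 min = 11:36.
Shipping prep ends at 11:36 − 75 min = 10:21.
Shipping prep starts at 10:21 − 61 min = 09:20.
Stage 2 ends at 09:20 + 191 min = 12:31.
Assembly starts at 12:31 − 130 min = 10:21.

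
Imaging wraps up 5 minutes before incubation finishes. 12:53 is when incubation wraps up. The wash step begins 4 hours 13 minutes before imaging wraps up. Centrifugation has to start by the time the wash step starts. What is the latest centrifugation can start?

08:35

Imaging ends at 12:53 − 5 min = 12:48.
The wash step starts at 12:48 − 253 min = 08:35.
Centrifugation is bounded by the wash step, so the latest it can start is 08:35.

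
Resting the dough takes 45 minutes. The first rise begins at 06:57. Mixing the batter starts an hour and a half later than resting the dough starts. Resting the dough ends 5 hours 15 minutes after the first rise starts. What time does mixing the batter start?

Resting the dough ends at 06:57 + 315 min = 12:12.
Resting the dough starts at 12:12 − 45 min = 11:27.
Mixing the batter starts at 11:27 + 90 min = 12:57.

12:57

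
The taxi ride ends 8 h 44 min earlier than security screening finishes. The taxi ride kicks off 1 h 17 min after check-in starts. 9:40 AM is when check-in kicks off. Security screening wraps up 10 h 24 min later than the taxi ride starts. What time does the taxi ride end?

The taxi ride starts at 9:40 AM + 77 min = 10:57 AM.
Security screening ends at 10:57 AM + 624 min = 9:21 PM.
The taxi ride ends at 9:21 PM − 524 min = 12:37 PM.

12:37 PM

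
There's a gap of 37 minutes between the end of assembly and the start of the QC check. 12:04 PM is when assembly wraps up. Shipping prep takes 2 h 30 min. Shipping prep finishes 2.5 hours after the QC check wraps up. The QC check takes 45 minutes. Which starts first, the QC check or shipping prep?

the QC check

The QC check starts at 12:04 PM + 37 min = 12:41 PM.
The QC check ends at 12:41 PM + 45 min = 1:26 PM.
Shipping prep ends at 1:26 PM + 150 min = 3:56 PM.
Shipping prep starts at 3:56 PM − 150 min = 1:26 PM.
The QC check starts at 12:41 PM and shipping prep starts at 1:26 PM, so the QC check is first.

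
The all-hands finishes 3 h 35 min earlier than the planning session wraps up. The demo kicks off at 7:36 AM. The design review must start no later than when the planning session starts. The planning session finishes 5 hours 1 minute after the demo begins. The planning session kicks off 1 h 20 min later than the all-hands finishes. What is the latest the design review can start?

10:22 AM

The planning session ends at 7:36 AM + 301 min = 12:37 PM.
The all-hands ends at 12:37 PM − 215 min = 9:02 AM.
The planning session starts at 9:02 AM + 80 min = 10:22 AM.
The design review is bounded by the planning session, so the latest it can start is 10:22 AM.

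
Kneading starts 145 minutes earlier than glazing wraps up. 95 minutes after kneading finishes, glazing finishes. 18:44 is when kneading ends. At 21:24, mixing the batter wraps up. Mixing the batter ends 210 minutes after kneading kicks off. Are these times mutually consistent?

Yes

Glazing ends at 18:44 + 95 min = 20:19.
Kneading starts at 20:19 − 145 min = 17:54.
Mixing the batter ends at 17:54 + 210 min = 21:24.
That matches the stated 21:24, so the schedule is consistent.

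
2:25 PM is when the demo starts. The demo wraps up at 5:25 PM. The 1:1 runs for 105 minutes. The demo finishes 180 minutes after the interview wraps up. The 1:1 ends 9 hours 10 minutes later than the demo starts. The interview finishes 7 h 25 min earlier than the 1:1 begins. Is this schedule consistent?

The 1:1 ends at 2:25 PM + 550 min = 11:35 PM.
The 1:1 starts at 11:35 PM − 105 min = 9:50 PM.
The interview ends at 9:50 PM − 445 min = 2:25 PM.
The demo ends at 2:25 PM + 180 min = 5:25 PM.
That matches the stated 5:25 PM, so the schedule is consistent.

Yes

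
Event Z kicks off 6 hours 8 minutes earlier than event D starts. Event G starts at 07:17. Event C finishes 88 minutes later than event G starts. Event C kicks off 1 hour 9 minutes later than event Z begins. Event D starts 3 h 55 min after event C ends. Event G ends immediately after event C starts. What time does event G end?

Event C ends at 07:17 + 88 min = 08:45.
Event D starts at 08:45 + 235 min = 12:40.
Event Z starts at 12:40 − 368 min = 06:32.
Event C starts at 06:32 + 69 min = 07:41.
So event G ends at 07:41.

07:41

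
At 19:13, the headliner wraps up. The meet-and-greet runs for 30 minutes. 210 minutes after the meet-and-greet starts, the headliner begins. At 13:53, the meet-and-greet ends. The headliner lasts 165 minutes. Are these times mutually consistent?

No

The meet-and-greet starts at 13:53 − 30 min = 13:23.
The headliner starts at 13:23 + 210 min = 16:53.
The headliner ends at 16:53 + 165 min = 19:38.
But the headliner is also said to end at 19:13 — a 25-minute conflict.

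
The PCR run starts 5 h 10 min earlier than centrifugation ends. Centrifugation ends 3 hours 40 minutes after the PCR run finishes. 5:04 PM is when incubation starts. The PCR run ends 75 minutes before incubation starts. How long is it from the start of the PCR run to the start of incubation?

165 minutes

The PCR run ends at 5:04 PM − 75 min = 3:49 PM.
Centrifugation ends at 3:49 PM + 220 min = 7:29 PM.
The PCR run starts at 7:29 PM − 310 min = 2:19 PM.
From 2:19 PM to 5:04 PM is 165 minutes.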